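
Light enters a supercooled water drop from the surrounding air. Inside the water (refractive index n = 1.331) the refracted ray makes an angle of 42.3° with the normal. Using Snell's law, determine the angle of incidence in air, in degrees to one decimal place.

63.6°

Snell: sin θ_i = n · sin θ_r = 1.331 × sin 42.3° = 1.331 × 0.6730 = 0.8958.
θ_i = arcsin(0.8958) = 63.61°.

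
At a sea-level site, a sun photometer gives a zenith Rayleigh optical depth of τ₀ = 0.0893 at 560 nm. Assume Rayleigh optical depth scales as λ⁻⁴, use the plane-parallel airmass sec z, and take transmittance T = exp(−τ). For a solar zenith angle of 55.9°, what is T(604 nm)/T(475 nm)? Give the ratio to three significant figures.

1.21

Airmass: sec 55.9° = 1.7837.
τ(604 nm) = 0.0893 × (560/604)⁴ × 1.7837 = 0.0893 × 0.7389 × 1.7837 = 0.1177.
τ(475 nm) = 0.0893 × (560/475)⁴ × 1.7837 = 0.0893 × 1.9319 × 1.7837 = 0.3077.
T(604)/T(475) = exp(τ_B − τ_A) = exp(0.1900) = 1.2093.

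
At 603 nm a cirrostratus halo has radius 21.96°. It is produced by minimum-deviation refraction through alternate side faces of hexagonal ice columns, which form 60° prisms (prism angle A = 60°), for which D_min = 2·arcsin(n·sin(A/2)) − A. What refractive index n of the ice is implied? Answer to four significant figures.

1.312

Rearranging: n = sin((D_min + A)/2) / sin(A/2).
(D_min + A)/2 = (21.96° + 60°)/2 = 40.980°.
n = sin 40.980° / sin 30° = 0.6558 / 0.5000 = 1.3116.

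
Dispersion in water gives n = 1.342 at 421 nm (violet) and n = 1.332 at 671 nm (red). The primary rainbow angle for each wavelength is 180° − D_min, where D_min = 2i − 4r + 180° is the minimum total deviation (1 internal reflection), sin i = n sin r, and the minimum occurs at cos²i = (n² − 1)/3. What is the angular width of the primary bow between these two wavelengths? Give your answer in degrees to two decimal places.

1.44°

At 421 nm (n = 1.342): cos²i = 0.26699 → i = 58.888°, r = 39.641°, D_min = 139.213°, rainbow angle = 40.787°.
At 671 nm (n = 1.332): cos²i = 0.25807 → i = 59.469°, r = 40.290°, D_min = 137.776°, rainbow angle = 42.224°.
Angular width = |40.787° − 42.224°| = 1.437°.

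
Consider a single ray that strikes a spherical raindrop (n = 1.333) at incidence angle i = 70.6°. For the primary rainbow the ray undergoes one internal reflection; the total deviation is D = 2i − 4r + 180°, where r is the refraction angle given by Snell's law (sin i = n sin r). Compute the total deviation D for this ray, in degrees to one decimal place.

141.0°

sin r = sin 70.6° / 1.333 = 0.9432/1.333 = 0.7076; r = 45.04°.
D = 2·70.6° − 4·45.04° + 180° = 141.20° − 180.16° + 180° = 141.04°.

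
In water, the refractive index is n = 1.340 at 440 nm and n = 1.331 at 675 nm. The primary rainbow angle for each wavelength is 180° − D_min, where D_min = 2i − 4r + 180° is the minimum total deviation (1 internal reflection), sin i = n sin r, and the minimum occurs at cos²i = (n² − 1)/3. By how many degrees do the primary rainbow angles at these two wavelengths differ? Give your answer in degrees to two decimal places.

At 440 nm (n = 1.340): cos²i = 0.26520 → i = 59.004°, r = 39.770°, D_min = 138.929°, rainbow angle = 41.071°.
At 675 nm (n = 1.331): cos²i = 0.25719 → i = 59.527°, r = 40.356°, D_min = 137.630°, rainbow angle = 42.370°.
Angular width = |41.071° − 42.370°| = 1.299°.

1.30°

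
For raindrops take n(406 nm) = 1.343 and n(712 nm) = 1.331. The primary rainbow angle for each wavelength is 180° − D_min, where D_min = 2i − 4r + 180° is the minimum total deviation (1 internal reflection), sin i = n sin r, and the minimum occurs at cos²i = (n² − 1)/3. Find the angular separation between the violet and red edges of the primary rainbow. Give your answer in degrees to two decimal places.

At 406 nm (n = 1.343): cos²i = 0.26788 → i = 58.830°, r = 39.577°, D_min = 139.354°, rainbow angle = 40.646°.
At 712 nm (n = 1.331): cos²i = 0.25719 → i = 59.527°, r = 40.356°, D_min = 137.630°, rainbow angle = 42.370°.
Angular width = |40.646° − 42.370°| = 1.724°.

1.72°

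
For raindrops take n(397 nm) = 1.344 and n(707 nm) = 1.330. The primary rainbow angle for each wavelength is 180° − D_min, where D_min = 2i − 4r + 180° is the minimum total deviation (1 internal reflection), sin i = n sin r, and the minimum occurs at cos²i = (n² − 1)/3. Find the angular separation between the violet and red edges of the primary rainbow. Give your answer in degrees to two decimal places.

2.01°

At 397 nm (n = 1.344): cos²i = 0.26878 → i = 58.772°, r = 39.512°, D_min = 139.495°, rainbow angle = 40.505°.
At 707 nm (n = 1.330): cos²i = 0.25630 → i = 59.585°, r = 40.422°, D_min = 137.484°, rainbow angle = 42.516°.
Angular width = |40.505° − 42.516°| = 2.011°.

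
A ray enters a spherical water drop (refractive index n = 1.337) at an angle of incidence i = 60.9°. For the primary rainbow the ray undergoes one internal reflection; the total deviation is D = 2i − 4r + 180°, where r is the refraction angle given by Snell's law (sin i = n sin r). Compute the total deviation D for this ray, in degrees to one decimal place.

sin r = sin 60.9° / 1.337 = 0.8738/1.337 = 0.6535; r = 40.81°.
D = 2·60.9° − 4·40.81° + 180° = 121.80° − 163.23° + 180° = 138.57°.

138.6°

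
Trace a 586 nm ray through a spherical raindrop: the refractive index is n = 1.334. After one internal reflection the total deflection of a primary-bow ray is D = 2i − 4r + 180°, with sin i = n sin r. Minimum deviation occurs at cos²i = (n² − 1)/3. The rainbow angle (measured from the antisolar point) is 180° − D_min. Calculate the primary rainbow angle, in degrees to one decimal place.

41.9°

cos²i = (1.77956 − 1)/3 = 0.25985; i = arccos(0.50976) = 59.352°.
sin r = sin 59.352°/1.334 = 0.64492; r = 40.159°.
D_min = 2·59.352° − 4·40.159° + 180° = 138.067°.
Rainbow angle = 180° − D_min = 41.933°.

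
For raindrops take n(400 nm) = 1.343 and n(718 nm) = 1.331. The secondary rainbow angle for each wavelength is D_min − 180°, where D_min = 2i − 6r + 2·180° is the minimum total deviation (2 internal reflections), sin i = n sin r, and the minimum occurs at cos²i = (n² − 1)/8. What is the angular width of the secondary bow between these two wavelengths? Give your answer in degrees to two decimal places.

3.11°

At 400 nm (n = 1.343): cos²i = 0.10046 → i = 71.522°, r = 44.928°, D_min = 233.478°, rainbow angle = 53.478°.
At 718 nm (n = 1.331): cos²i = 0.09645 → i = 71.907°, r = 45.575°, D_min = 230.365°, rainbow angle = 50.365°.
Angular width = |53.478° − 50.365°| = 3.113°.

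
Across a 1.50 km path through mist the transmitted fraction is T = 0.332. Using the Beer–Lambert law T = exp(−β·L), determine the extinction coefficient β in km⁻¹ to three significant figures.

Beer–Lambert: T = exp(−βL) ⇒ β = −ln(T)/L = −ln(0.332)/1.50 = 1.1026/1.50 = 0.7351 km⁻¹.

0.735 km⁻¹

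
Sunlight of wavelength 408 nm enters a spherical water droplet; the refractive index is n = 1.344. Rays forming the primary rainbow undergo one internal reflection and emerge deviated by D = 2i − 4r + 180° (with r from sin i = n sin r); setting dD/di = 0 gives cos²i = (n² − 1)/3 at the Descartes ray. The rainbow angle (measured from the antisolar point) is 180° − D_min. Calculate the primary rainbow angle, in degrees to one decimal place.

40.5°

cos²i = (1.80634 − 1)/3 = 0.26878; i = arccos(0.51844) = 58.772°.
sin r = sin 58.772°/1.344 = 0.63625; r = 39.512°.
D_min = 2·58.772° − 4·39.512° + 180° = 139.495°.
Rainbow angle = 180° − D_min = 40.505°.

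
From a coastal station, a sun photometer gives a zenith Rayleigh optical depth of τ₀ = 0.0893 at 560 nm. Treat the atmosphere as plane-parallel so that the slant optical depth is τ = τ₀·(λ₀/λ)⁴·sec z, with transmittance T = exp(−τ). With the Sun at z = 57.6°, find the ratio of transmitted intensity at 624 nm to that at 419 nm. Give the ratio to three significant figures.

Airmass: sec 57.6° = 1.8663.
τ(624 nm) = 0.0893 × (560/624)⁴ × 1.8663 = 0.0893 × 0.6487 × 1.8663 = 0.1081.
τ(419 nm) = 0.0893 × (560/419)⁴ × 1.8663 = 0.0893 × 3.1908 × 1.8663 = 0.5318.
T(624)/T(419) = exp(τ_B − τ_A) = exp(0.4237) = 1.5276.

1.53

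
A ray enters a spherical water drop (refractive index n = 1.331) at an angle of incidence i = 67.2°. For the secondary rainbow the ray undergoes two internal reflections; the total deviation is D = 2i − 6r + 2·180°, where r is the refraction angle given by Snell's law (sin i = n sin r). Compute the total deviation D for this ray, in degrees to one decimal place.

sin r = sin 67.2° / 1.331 = 0.9219/1.331 = 0.6926; r = 43.84°.
D = 2·67.2° − 6·43.84° + 2·180° = 134.40° − 263.02° + 360° = 231.38°.

231.4°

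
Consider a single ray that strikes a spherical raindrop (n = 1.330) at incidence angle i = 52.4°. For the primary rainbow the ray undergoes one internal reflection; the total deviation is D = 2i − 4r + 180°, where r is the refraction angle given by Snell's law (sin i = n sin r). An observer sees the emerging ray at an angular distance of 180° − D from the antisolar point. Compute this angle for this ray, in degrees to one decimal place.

sin r = sin 52.4° / 1.330 = 0.7923/1.330 = 0.5957; r = 36.56°.
D = 2·52.4° − 4·36.56° + 180° = 104.80° − 146.25° + 180° = 138.55°.
Angle from antisolar point = 180° − D = 41.45°.

41.5°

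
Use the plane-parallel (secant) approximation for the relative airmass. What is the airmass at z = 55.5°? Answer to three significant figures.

X = sec z = 1/cos 55.5° = 1/0.5664 = 1.7655.

1.77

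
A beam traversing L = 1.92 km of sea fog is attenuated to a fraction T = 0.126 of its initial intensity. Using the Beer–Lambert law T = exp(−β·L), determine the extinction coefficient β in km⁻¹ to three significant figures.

1.08 km⁻¹

Beer–Lambert: T = exp(−βL) ⇒ β = −ln(T)/L = −ln(0.126)/1.92 = 2.0715/1.92 = 1.079 km⁻¹.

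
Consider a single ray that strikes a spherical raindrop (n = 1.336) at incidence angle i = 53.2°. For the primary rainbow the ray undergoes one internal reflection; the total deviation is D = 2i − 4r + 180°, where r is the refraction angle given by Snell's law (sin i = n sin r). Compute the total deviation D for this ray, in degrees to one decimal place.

139.1°

sin r = sin 53.2° / 1.336 = 0.8007/1.336 = 0.5993; r = 36.82°.
D = 2·53.2° − 4·36.82° + 180° = 106.40° − 147.29° + 180° = 139.11°.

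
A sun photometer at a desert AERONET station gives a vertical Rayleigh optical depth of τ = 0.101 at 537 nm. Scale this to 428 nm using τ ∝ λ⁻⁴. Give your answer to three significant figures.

0.250

τ(428 nm) = τ(537 nm) × (537/428)⁴ = 0.101 × (1.2547)⁴ = 0.101 × 2.4781 = 0.2503.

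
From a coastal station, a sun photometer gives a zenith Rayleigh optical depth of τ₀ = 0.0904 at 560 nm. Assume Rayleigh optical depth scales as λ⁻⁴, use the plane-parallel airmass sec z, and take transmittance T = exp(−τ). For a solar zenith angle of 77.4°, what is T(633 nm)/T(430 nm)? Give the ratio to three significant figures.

2.56

Airmass: sec 77.4° = 4.5841.
τ(633 nm) = 0.0904 × (560/633)⁴ × 4.5841 = 0.0904 × 0.6125 × 4.5841 = 0.2538.
τ(430 nm) = 0.0904 × (560/430)⁴ × 4.5841 = 0.0904 × 2.8766 × 4.5841 = 1.1921.
T(633)/T(430) = exp(τ_B − τ_A) = exp(0.9382) = 2.5555.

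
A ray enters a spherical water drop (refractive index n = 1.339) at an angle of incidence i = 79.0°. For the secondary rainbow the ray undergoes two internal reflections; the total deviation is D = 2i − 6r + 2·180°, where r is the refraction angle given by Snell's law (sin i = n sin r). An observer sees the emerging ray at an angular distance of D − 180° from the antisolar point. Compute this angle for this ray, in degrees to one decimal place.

sin r = sin 79.0° / 1.339 = 0.9816/1.339 = 0.7331; r = 47.15°.
D = 2·79.0° − 6·47.15° + 2·180° = 158.00° − 282.88° + 360° = 235.12°.
Angle from antisolar point = D − 180° = 55.12°.

55.1°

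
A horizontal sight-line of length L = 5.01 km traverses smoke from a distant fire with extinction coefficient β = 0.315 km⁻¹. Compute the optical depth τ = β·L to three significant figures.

τ = β·L = 0.315 × 5.01 = 1.5781.

1.58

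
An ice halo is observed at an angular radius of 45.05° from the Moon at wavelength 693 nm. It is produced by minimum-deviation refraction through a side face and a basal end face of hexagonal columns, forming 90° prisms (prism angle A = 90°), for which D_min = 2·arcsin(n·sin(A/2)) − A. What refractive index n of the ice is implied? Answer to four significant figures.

Rearranging: n = sin((D_min + A)/2) / sin(A/2).
(D_min + A)/2 = (45.05° + 90°)/2 = 67.525°.
n = sin 67.525° / sin 45° = 0.9240 / 0.7071 = 1.3068.

1.307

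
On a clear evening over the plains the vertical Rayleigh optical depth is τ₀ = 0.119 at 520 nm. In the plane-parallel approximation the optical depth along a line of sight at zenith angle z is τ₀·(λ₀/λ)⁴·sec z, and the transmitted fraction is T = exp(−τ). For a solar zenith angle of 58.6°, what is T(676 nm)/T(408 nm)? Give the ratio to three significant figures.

Airmass: sec 58.6° = 1.9194.
τ(676 nm) = 0.119 × (520/676)⁴ × 1.9194 = 0.119 × 0.3501 × 1.9194 = 0.0800.
τ(408 nm) = 0.119 × (520/408)⁴ × 1.9194 = 0.119 × 2.6386 × 1.9194 = 0.6027.
T(676)/T(408) = exp(τ_B − τ_A) = exp(0.5227) = 1.6866.

1.69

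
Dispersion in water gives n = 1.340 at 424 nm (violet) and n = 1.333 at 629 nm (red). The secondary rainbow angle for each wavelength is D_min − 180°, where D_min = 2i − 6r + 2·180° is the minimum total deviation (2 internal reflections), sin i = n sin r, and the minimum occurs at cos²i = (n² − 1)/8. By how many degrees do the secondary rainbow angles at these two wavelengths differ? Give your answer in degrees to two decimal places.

At 424 nm (n = 1.340): cos²i = 0.09945 → i = 71.618°, r = 45.088°, D_min = 232.709°, rainbow angle = 52.709°.
At 629 nm (n = 1.333): cos²i = 0.09711 → i = 71.843°, r = 45.466°, D_min = 230.891°, rainbow angle = 50.891°.
Angular width = |52.709° − 50.891°| = 1.818°.

1.82°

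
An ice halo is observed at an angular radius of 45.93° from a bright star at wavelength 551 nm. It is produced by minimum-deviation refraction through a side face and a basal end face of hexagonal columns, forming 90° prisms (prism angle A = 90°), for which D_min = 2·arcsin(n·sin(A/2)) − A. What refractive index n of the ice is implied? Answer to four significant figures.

Rearranging: n = sin((D_min + A)/2) / sin(A/2).
(D_min + A)/2 = (45.93° + 90°)/2 = 67.965°.
n = sin 67.965° / sin 45° = 0.9270 / 0.7071 = 1.3109.

1.311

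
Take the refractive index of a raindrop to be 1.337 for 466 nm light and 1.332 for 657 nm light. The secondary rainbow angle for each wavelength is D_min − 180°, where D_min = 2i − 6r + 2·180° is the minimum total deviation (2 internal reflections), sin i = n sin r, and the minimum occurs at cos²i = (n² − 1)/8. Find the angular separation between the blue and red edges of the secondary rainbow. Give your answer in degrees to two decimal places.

1.31°

At 466 nm (n = 1.337): cos²i = 0.09845 → i = 71.714°, r = 45.249°, D_min = 231.934°, rainbow angle = 51.934°.
At 657 nm (n = 1.332): cos²i = 0.09678 → i = 71.875°, r = 45.520°, D_min = 230.628°, rainbow angle = 50.628°.
Angular width = |51.934° − 50.628°| = 1.305°.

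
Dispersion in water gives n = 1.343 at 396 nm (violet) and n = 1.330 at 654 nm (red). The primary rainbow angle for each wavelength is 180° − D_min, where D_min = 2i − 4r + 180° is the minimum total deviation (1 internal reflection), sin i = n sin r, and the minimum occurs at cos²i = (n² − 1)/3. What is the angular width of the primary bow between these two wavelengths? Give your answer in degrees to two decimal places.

At 396 nm (n = 1.343): cos²i = 0.26788 → i = 58.830°, r = 39.577°, D_min = 139.354°, rainbow angle = 40.646°.
At 654 nm (n = 1.330): cos²i = 0.25630 → i = 59.585°, r = 40.422°, D_min = 137.484°, rainbow angle = 42.516°.
Angular width = |40.646° − 42.516°| = 1.871°.

1.87°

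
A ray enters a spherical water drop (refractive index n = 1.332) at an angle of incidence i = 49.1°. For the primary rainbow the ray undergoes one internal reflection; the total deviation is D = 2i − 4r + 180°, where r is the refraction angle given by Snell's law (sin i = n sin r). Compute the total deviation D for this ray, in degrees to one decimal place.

139.9°

sin r = sin 49.1° / 1.332 = 0.7559/1.332 = 0.5675; r = 34.57°.
D = 2·49.1° − 4·34.57° + 180° = 98.20° − 138.29° + 180° = 139.91°.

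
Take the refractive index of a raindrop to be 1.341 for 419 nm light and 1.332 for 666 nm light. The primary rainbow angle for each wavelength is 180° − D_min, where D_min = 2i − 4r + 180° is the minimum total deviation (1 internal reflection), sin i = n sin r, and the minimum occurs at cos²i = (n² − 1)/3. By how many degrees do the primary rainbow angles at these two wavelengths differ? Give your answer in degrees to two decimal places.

At 419 nm (n = 1.341): cos²i = 0.26609 → i = 58.946°, r = 39.705°, D_min = 139.071°, rainbow angle = 40.929°.
At 666 nm (n = 1.332): cos²i = 0.25807 → i = 59.469°, r = 40.290°, D_min = 137.776°, rainbow angle = 42.224°.
Angular width = |40.929° − 42.224°| = 1.295°.

1.29°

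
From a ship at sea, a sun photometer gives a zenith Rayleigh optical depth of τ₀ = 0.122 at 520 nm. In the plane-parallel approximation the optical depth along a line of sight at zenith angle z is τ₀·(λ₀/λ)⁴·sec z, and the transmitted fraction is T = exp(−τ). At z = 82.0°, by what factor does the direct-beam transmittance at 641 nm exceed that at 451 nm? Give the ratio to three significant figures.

3.22

Airmass: sec 82.0° = 7.1853.
τ(641 nm) = 0.122 × (520/641)⁴ × 7.1853 = 0.122 × 0.4331 × 7.1853 = 0.3797.
τ(451 nm) = 0.122 × (520/451)⁴ × 7.1853 = 0.122 × 1.7673 × 7.1853 = 1.5492.
T(641)/T(451) = exp(τ_B − τ_A) = exp(1.1696) = 3.2206.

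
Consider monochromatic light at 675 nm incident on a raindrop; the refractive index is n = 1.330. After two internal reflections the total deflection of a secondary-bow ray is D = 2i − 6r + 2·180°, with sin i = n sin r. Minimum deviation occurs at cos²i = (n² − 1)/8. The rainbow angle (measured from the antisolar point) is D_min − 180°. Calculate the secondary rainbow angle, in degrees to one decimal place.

cos²i = (1.76890 − 1)/8 = 0.09611; i = arccos(0.31002) = 71.940°.
sin r = sin 71.940°/1.330 = 0.71483; r = 45.630°.
D_min = 2·71.940° − 6·45.630° + 360° = 230.101°.
Rainbow angle = D_min − 180° = 50.101°.

50.1°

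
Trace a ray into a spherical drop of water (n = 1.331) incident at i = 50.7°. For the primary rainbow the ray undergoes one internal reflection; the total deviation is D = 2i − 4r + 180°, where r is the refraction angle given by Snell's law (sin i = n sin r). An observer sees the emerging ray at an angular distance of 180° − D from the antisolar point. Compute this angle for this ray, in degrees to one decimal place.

sin r = sin 50.7° / 1.331 = 0.7738/1.331 = 0.5814; r = 35.55°.
D = 2·50.7° − 4·35.55° + 180° = 101.40° − 142.20° + 180° = 139.20°.
Angle from antisolar point = 180° − D = 40.80°.

40.8°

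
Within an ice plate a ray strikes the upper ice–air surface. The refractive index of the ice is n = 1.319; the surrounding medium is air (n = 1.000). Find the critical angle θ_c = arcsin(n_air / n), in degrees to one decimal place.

49.3°

sin θ_c = n_air / n = 1.000 / 1.319 = 0.7582.
θ_c = arcsin(0.7582) = 49.30°.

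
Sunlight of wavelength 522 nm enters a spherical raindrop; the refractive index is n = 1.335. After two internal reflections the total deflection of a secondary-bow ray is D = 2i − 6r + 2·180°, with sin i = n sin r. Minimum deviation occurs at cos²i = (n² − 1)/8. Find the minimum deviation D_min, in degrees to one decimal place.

231.4°

cos²i = (1.78222 − 1)/8 = 0.09778; i = arccos(0.31269) = 71.778°.
sin r = sin 71.778°/1.335 = 0.71150; r = 45.357°.
D_min = 2·71.778° − 6·45.357° + 360° = 231.414°.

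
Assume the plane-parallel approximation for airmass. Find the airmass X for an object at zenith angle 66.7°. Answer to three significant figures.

2.53

X = sec z = 1/cos 66.7° = 1/0.3955 = 2.5282.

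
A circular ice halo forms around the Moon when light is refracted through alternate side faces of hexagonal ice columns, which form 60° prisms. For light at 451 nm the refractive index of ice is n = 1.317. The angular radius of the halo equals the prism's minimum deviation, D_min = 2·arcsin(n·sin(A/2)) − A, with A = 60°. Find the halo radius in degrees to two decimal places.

22.37°

n·sin(A/2) = 1.317 × sin 30° = 1.317 × 0.5000 = 0.6585.
D_min = 2·arcsin(0.6585) − 60° = 2 × 41.186° − 60° = 22.371°.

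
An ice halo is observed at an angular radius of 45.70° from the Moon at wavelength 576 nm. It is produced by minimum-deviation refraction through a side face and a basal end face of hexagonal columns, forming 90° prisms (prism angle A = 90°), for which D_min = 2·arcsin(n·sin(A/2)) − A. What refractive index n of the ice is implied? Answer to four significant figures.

1.310

Rearranging: n = sin((D_min + A)/2) / sin(A/2).
(D_min + A)/2 = (45.70° + 90°)/2 = 67.850°.
n = sin 67.850° / sin 45° = 0.9262 / 0.7071 = 1.3098.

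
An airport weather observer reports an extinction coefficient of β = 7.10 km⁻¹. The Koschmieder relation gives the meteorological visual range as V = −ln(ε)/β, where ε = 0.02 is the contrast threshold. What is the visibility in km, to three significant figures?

0.551 km

V = −ln(0.02) / 7.10 = 3.912 / 7.10 = 0.5510 km.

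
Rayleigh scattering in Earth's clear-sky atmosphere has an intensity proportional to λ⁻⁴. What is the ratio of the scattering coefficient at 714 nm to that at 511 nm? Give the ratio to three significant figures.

Rayleigh scattering ∝ λ⁻⁴, so the ratio of coefficients is the inverse fourth power of the wavelength ratio.
σ(714)/σ(511) = (511/714)⁴ = (0.7157)⁴ = 0.2624.

0.262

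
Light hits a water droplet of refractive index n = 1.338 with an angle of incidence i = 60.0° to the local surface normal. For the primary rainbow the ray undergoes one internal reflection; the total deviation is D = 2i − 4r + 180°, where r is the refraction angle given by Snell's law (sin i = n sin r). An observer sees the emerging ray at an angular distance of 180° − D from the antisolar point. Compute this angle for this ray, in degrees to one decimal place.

sin r = sin 60.0° / 1.338 = 0.8660/1.338 = 0.6473; r = 40.33°.
D = 2·60.0° − 4·40.33° + 180° = 120.00° − 161.34° + 180° = 138.66°.
Angle from antisolar point = 180° − D = 41.34°.

41.3°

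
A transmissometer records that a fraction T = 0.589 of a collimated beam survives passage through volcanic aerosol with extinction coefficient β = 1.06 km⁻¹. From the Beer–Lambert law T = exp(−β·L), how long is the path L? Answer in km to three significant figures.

Beer–Lambert: T = exp(−βL) ⇒ L = −ln(T)/β = −ln(0.589)/1.06 = 0.5293/1.06 = 0.4994 km.

0.499 km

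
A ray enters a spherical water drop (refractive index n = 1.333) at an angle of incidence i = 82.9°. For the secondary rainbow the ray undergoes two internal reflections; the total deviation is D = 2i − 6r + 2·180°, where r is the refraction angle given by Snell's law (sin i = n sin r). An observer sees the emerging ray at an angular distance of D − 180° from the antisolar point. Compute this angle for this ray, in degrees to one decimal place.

sin r = sin 82.9° / 1.333 = 0.9923/1.333 = 0.7444; r = 48.11°.
D = 2·82.9° − 6·48.11° + 2·180° = 165.80° − 288.66° + 360° = 237.14°.
Angle from antisolar point = D − 180° = 57.14°.

57.1°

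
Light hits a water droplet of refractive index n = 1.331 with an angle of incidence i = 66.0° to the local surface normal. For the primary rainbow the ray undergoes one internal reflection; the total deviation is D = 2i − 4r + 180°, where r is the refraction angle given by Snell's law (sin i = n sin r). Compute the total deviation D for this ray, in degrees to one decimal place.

sin r = sin 66.0° / 1.331 = 0.9135/1.331 = 0.6864; r = 43.34°.
D = 2·66.0° − 4·43.34° + 180° = 132.00° − 173.37° + 180° = 138.63°.

138.6°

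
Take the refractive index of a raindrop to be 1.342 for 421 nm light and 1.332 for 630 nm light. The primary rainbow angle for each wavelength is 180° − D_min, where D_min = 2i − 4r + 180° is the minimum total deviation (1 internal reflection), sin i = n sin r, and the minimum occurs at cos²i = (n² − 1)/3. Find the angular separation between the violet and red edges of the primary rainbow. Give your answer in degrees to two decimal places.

At 421 nm (n = 1.342): cos²i = 0.26699 → i = 58.888°, r = 39.641°, D_min = 139.213°, rainbow angle = 40.787°.
At 630 nm (n = 1.332): cos²i = 0.25807 → i = 59.469°, r = 40.290°, D_min = 137.776°, rainbow angle = 42.224°.
Angular width = |40.787° − 42.224°| = 1.437°.

1.44°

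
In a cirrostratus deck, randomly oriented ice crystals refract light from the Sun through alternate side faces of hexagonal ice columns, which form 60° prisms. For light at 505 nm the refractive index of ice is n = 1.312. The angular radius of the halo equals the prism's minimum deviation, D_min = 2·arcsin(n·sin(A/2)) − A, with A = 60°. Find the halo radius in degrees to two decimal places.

n·sin(A/2) = 1.312 × sin 30° = 1.312 × 0.5000 = 0.6560.
D_min = 2·arcsin(0.6560) − 60° = 2 × 40.996° − 60° = 21.991°.

21.99°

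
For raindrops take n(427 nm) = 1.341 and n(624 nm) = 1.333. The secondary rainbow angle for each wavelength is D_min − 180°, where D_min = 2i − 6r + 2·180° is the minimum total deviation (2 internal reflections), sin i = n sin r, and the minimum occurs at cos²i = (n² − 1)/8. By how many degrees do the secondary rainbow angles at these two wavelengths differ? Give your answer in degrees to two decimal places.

2.08°

At 427 nm (n = 1.341): cos²i = 0.09979 → i = 71.586°, r = 45.034°, D_min = 232.966°, rainbow angle = 52.966°.
At 624 nm (n = 1.333): cos²i = 0.09711 → i = 71.843°, r = 45.466°, D_min = 230.891°, rainbow angle = 50.891°.
Angular width = |52.966° − 50.891°| = 2.075°.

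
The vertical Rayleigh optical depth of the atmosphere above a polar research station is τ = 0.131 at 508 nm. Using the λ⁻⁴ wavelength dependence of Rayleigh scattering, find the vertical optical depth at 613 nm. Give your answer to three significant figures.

τ(613 nm) = τ(508 nm) × (508/613)⁴ = 0.131 × (0.8287)⁴ = 0.131 × 0.4716 = 0.0618.

0.0618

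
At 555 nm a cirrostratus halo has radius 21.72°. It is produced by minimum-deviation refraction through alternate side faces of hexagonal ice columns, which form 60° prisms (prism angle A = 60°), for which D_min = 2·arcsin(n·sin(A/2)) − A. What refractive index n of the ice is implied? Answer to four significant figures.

Rearranging: n = sin((D_min + A)/2) / sin(A/2).
(D_min + A)/2 = (21.72° + 60°)/2 = 40.860°.
n = sin 40.860° / sin 30° = 0.6542 / 0.5000 = 1.3084.

1.308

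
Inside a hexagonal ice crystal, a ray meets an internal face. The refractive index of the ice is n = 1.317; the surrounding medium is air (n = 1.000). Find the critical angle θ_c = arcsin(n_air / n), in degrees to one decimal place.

49.4°

sin θ_c = n_air / n = 1.000 / 1.317 = 0.7593.
θ_c = arcsin(0.7593) = 49.40°.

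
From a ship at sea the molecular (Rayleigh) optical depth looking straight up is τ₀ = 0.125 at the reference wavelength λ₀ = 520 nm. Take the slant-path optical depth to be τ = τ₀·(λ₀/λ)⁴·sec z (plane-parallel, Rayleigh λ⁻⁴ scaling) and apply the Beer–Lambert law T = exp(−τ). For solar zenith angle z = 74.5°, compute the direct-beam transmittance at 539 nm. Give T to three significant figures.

sec 74.5° = 3.7420.
τ = 0.125 × (520/539)⁴ × 3.7420 = 0.125 × 0.8663 × 3.7420 = 0.4052.
T = exp(−0.4052) = 0.6668.

0.667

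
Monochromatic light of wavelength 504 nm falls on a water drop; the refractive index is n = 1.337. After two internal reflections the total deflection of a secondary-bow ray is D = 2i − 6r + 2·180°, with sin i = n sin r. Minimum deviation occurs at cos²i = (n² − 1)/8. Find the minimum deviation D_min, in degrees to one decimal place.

231.9°

cos²i = (1.78757 − 1)/8 = 0.09845; i = arccos(0.31376) = 71.714°.
sin r = sin 71.714°/1.337 = 0.71017; r = 45.249°.
D_min = 2·71.714° − 6·45.249° + 360° = 231.934°.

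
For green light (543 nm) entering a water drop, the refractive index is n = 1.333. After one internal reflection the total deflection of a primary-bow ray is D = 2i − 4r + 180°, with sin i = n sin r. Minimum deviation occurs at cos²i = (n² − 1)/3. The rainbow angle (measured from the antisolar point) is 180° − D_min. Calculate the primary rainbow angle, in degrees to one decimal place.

42.1°

cos²i = (1.77689 − 1)/3 = 0.25896; i = arccos(0.50888) = 59.410°.
sin r = sin 59.410°/1.333 = 0.64579; r = 40.225°.
D_min = 2·59.410° − 4·40.225° + 180° = 137.922°.
Rainbow angle = 180° − D_min = 42.078°.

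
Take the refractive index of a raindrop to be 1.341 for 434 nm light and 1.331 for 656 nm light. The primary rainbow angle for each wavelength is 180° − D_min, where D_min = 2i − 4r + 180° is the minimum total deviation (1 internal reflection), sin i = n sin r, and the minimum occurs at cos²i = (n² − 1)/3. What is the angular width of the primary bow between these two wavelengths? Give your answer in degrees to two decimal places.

At 434 nm (n = 1.341): cos²i = 0.26609 → i = 58.946°, r = 39.705°, D_min = 139.071°, rainbow angle = 40.929°.
At 656 nm (n = 1.331): cos²i = 0.25719 → i = 59.527°, r = 40.356°, D_min = 137.630°, rainbow angle = 42.370°.
Angular width = |40.929° − 42.370°| = 1.441°.

1.44°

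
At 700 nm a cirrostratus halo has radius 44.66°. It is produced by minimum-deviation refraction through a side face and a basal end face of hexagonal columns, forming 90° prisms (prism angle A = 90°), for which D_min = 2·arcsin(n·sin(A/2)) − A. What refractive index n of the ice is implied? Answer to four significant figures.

Rearranging: n = sin((D_min + A)/2) / sin(A/2).
(D_min + A)/2 = (44.66° + 90°)/2 = 67.330°.
n = sin 67.330° / sin 45° = 0.9227 / 0.7071 = 1.3050.

1.305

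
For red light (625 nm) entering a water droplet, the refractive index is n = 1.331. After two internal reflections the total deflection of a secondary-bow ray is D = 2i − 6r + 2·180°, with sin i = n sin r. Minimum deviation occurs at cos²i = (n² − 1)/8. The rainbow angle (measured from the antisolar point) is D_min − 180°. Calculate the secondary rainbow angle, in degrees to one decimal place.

50.4°

cos²i = (1.77156 − 1)/8 = 0.09645; i = arccos(0.31056) = 71.907°.
sin r = sin 71.907°/1.331 = 0.71417; r = 45.575°.
D_min = 2·71.907° − 6·45.575° + 360° = 230.365°.
Rainbow angle = D_min − 180° = 50.365°.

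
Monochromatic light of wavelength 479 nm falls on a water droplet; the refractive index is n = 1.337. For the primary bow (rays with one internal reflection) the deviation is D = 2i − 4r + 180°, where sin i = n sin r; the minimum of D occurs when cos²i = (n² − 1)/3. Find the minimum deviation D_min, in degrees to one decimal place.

138.5°

cos²i = (1.78757 − 1)/3 = 0.26252; i = arccos(0.51237) = 59.178°.
sin r = sin 59.178°/1.337 = 0.64231; r = 39.964°.
D_min = 2·59.178° − 4·39.964° + 180° = 138.500°.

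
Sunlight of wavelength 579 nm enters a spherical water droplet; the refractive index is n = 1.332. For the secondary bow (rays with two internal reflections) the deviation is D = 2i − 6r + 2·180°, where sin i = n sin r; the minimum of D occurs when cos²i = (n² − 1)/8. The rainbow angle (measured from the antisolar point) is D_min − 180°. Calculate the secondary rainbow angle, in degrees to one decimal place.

50.6°

cos²i = (1.77422 − 1)/8 = 0.09678; i = arccos(0.31109) = 71.875°.
sin r = sin 71.875°/1.332 = 0.71350; r = 45.520°.
D_min = 2·71.875° − 6·45.520° + 360° = 230.628°.
Rainbow angle = D_min − 180° = 50.628°.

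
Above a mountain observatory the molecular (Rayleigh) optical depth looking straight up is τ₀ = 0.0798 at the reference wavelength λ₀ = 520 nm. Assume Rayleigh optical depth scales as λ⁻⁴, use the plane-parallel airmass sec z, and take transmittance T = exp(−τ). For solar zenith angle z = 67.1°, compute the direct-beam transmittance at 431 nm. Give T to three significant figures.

0.648

sec 67.1° = 2.5699.
τ = 0.0798 × (520/431)⁴ × 2.5699 = 0.0798 × 2.1189 × 2.5699 = 0.4345.
T = exp(−0.4345) = 0.6476.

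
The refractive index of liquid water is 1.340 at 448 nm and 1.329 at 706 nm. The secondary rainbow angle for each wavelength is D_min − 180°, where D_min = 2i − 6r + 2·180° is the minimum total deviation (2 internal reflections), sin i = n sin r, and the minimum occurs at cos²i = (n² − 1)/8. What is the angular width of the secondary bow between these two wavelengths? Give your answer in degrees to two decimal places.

2.87°

At 448 nm (n = 1.340): cos²i = 0.09945 → i = 71.618°, r = 45.088°, D_min = 232.709°, rainbow angle = 52.709°.
At 706 nm (n = 1.329): cos²i = 0.09578 → i = 71.972°, r = 45.685°, D_min = 229.837°, rainbow angle = 49.837°.
Angular width = |52.709° − 49.837°| = 2.872°.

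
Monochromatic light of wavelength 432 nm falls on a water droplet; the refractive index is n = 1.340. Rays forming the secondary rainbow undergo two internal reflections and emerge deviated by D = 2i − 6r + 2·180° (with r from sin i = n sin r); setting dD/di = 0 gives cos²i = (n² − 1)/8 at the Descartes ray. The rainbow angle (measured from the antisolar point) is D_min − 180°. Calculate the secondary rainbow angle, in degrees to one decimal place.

52.7°

cos²i = (1.79560 − 1)/8 = 0.09945; i = arccos(0.31536) = 71.618°.
sin r = sin 71.618°/1.340 = 0.70819; r = 45.088°.
D_min = 2·71.618° − 6·45.088° + 360° = 232.709°.
Rainbow angle = D_min − 180° = 52.709°.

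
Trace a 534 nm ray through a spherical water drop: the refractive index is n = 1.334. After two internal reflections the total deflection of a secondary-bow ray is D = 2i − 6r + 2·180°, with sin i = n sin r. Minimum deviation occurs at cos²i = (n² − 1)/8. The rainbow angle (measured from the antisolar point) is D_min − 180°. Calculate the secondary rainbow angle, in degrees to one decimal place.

cos²i = (1.77956 − 1)/8 = 0.09744; i = arccos(0.31216) = 71.810°.
sin r = sin 71.810°/1.334 = 0.71217; r = 45.411°.
D_min = 2·71.810° − 6·45.411° + 360° = 231.153°.
Rainbow angle = D_min − 180° = 51.153°.

51.2°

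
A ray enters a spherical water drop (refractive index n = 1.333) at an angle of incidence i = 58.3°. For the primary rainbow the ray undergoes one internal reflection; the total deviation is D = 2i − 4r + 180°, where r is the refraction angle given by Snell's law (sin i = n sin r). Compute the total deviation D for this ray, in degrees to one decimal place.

137.9°

sin r = sin 58.3° / 1.333 = 0.8508/1.333 = 0.6383; r = 39.66°.
D = 2·58.3° − 4·39.66° + 180° = 116.60° − 158.65° + 180° = 137.95°.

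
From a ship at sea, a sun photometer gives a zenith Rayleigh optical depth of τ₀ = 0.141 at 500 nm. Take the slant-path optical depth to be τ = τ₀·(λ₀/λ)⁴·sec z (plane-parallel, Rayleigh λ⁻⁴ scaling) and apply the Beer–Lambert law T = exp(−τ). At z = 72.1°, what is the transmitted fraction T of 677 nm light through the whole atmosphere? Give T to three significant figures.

0.872

sec 72.1° = 3.2535.
τ = 0.141 × (500/677)⁴ × 3.2535 = 0.141 × 0.2975 × 3.2535 = 0.1365.
T = exp(−0.1365) = 0.8724.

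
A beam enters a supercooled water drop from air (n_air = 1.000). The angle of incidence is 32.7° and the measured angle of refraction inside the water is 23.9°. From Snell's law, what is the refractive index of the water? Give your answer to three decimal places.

1.333

n = sin θ_i / sin θ_r = sin 32.7° / sin 23.9° = 0.5402 / 0.4051 = 1.3335.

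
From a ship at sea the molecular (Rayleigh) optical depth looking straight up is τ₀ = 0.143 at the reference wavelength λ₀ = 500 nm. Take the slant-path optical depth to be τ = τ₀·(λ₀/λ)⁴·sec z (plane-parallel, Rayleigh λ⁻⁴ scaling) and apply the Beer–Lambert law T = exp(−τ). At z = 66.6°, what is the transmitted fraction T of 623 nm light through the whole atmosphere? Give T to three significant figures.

sec 66.6° = 2.5180.
τ = 0.143 × (500/623)⁴ × 2.5180 = 0.143 × 0.4149 × 2.5180 = 0.1494.
T = exp(−0.1494) = 0.8612.

0.861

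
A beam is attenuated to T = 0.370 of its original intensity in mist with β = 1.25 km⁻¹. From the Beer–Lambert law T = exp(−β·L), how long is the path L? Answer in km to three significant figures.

0.795 km

Beer–Lambert: T = exp(−βL) ⇒ L = −ln(T)/β = −ln(0.370)/1.25 = 0.9943/1.25 = 0.7954 km.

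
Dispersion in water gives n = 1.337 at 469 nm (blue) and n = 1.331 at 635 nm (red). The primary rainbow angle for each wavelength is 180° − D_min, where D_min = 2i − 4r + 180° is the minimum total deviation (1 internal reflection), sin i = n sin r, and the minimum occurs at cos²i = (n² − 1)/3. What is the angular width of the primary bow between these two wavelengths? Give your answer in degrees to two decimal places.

At 469 nm (n = 1.337): cos²i = 0.26252 → i = 59.178°, r = 39.964°, D_min = 138.500°, rainbow angle = 41.500°.
At 635 nm (n = 1.331): cos²i = 0.25719 → i = 59.527°, r = 40.356°, D_min = 137.630°, rainbow angle = 42.370°.
Angular width = |41.500° − 42.370°| = 0.870°.

0.87°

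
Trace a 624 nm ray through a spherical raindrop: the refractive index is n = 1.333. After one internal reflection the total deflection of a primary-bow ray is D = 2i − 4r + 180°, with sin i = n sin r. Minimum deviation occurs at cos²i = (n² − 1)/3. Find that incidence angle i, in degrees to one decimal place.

59.4°

cos²i = (1.333² − 1)/3 = (1.77689 − 1)/3 = 0.25896.
cos i = 0.50888, so i = 59.410°.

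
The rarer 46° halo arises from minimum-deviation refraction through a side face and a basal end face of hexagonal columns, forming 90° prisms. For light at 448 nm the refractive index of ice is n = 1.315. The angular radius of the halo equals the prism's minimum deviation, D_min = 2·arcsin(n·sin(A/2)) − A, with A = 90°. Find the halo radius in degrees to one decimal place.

46.8°

n·sin(A/2) = 1.315 × sin 45° = 1.315 × 0.7071 = 0.9298.
D_min = 2·arcsin(0.9298) − 90° = 2 × 68.411° − 90° = 46.821°.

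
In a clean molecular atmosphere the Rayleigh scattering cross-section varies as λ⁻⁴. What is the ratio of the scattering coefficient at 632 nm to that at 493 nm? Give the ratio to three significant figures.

Rayleigh scattering ∝ λ⁻⁴, so the ratio of coefficients is the inverse fourth power of the wavelength ratio.
σ(632)/σ(493) = (493/632)⁴ = (0.7801)⁴ = 0.3703.

0.370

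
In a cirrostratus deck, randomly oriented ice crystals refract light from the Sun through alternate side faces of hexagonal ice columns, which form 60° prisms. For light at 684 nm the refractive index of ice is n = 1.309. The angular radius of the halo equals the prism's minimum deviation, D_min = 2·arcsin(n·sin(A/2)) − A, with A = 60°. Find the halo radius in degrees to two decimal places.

21.76°

n·sin(A/2) = 1.309 × sin 30° = 1.309 × 0.5000 = 0.6545.
D_min = 2·arcsin(0.6545) − 60° = 2 × 40.882° − 60° = 21.763°.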